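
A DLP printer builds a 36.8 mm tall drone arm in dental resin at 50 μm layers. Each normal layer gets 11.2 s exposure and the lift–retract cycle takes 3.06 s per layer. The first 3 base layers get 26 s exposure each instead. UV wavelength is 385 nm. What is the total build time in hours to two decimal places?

Layer count = ceil(36.8 / 0.05) = 736.
Bottom layers = 3 × (26 + 3.06), so 87.18 s.
Regular layers = 733 × (11.2 + 3.06) = 10452.58 s.
Total = 87.18 + 10452.58 = 10539.76 s = 2.93 hours.

2.93 hours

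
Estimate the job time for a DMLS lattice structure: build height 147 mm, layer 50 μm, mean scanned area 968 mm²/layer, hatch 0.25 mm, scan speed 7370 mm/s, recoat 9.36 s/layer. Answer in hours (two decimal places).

Number of layers: 147 / 0.05 → 2940 (rounded up).
Per-layer scan distance: 968 / 0.25 → 3872 mm.
Laser time per layer = 3872 / 7370 = 0.5254 s.
Layer cycle = 0.5254 + 9.36 = 9.8854 s.
Total: 2940 × 9.8854 s = 29063.076 s → 8.07 hours.

8.07 hours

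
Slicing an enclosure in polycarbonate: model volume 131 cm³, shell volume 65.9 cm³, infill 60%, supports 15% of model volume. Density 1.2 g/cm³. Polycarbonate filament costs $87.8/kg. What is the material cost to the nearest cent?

$13.13

Interior volume: 131 − 65.9 → 65.1 cm³.
Infill volume = 0.60 × 65.1 = 39.06 cm³.
Support = 0.15 × 131 = 19.65 cm³.
Total extruded = 65.9 + 39.06 + 19.65 = 124.61 cm³.
Mass: 124.61 × 1.2 → 149.532 g.
At $87.8/kg: 149.532/1000 × 87.8 = $13.13.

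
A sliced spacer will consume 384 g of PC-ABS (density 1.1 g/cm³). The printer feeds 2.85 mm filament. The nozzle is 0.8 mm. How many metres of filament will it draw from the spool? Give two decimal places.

54.72 m

Extruded volume: 384/1.1 = 349.0909 cm³ (349090.9 mm³).
Cross-section of 2.85 mm filament: π·(2.85/2)² = 6.3794 mm².
L = V/A = 349090.9/6.3794 = 54721.59 mm → 54.72 m.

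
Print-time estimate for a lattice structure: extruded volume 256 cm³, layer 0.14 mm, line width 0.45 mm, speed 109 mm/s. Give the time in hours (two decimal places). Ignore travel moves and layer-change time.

10.36 hours

Bead cross-section: 0.14 × 0.45 → 0.063 mm².
Toolpath length = 256 cm³ / 0.063 mm² = 256000 / 0.063 = 4063492.1 mm.
Time extruding = 4063492.1 / 109 = 37279.7 s.
In the requested units: 37279.7 s = 10.36 hours.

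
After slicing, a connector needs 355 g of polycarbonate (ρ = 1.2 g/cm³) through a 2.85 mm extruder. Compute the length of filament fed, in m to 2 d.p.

46.37 m

Volume = 355 g / 1.2 g·cm⁻³ = 295.8333 cm³ = 295833.3 mm³.
Filament cross-section = π × (2.85/2)² = 6.3794 mm².
Length = 295833.3 / 6.3794 = 46373.22 mm = 46.37 m.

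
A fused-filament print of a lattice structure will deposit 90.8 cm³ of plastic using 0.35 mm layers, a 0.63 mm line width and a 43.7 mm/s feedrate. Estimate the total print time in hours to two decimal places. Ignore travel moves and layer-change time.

Bead cross-section: 0.35 × 0.63 → 0.2205 mm².
Toolpath length = 90.8 cm³ / 0.2205 mm² = 90800 / 0.2205 = 411791.4 mm.
Extrusion time = 411791.4 / 43.7 = 9423.1 s.
In the requested units: 9423.1 s = 2.62 hours.

2.62 hours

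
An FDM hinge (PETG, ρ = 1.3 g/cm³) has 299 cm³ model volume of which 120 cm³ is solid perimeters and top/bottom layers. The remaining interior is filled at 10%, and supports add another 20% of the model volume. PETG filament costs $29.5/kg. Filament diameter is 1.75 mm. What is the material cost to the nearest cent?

$7.58

Volume inside the shell: 299 − 120 → 179 cm³.
Infill deposited: 0.10 × 179 → 17.9 cm³.
Support = 0.20 × 299 = 59.8 cm³.
Total printed volume = 120 + 17.9 + 59.8 = 197.7 cm³.
Mass: 197.7 × 1.3 → 257.01 g.
Cost = 257.01 g / 1000 × $29.5/kg = $7.58.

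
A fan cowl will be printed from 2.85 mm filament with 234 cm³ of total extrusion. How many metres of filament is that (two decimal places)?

Cross-section of 2.85 mm filament: π·(2.85/2)² = 6.3794 mm².
Length = 234 cm³ / 6.3794 mm² = 234000 / 6.3794 = 36680.57 mm = 36.68 m.

36.68 m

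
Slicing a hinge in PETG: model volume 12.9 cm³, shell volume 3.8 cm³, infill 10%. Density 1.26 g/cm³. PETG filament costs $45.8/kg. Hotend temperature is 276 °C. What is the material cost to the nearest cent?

Volume inside the shell = 12.9 − 3.8 = 9.1 cm³.
Deposited infill = 0.10 × 9.1, so 0.91 cm³.
Deposited volume: 3.8 + 0.91 → 4.71 cm³.
Mass = 4.71 × 1.26 = 5.9346 g.
Cost = 5.9346 g / 1000 × $45.8/kg = $0.27.

$0.27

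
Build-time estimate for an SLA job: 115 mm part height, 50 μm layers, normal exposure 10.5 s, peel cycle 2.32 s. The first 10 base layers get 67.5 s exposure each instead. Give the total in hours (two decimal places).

8.35 hours

Number of layers: 115 / 0.05 → 2300 (rounded up).
Bottom layers = 10 × (67.5 + 2.32), so 698.2 s.
Regular layers: 2290 × (10.5 + 2.32) → 29357.8 s.
Total = 698.2 + 29357.8 = 30056 s = 8.35 hours.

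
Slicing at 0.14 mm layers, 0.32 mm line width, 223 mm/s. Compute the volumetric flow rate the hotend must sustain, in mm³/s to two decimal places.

9.99

Extrusion cross-section = 0.14 × 0.32, so 0.0448 mm².
Q = v·A = 223 × 0.0448 = 9.99 mm³/s.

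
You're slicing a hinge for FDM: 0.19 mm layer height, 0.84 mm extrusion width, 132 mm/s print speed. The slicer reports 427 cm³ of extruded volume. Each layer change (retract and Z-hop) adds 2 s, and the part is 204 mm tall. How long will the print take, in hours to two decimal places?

6.23 hours

Bead cross-section: 0.19 × 0.84 → 0.1596 mm².
Toolpath length = 427 cm³ / 0.1596 mm² = 427000 / 0.1596 = 2675438.6 mm.
Extrusion time = 2675438.6 / 132 = 20268.5 s.
Layer count = ceil(204 / 0.19) = 1074.
Layer-change overhead: 1074 × 2 → 2148 s.
Altogether 20268.5 + 2148 = 22416.5 s, i.e. 6.23 hours.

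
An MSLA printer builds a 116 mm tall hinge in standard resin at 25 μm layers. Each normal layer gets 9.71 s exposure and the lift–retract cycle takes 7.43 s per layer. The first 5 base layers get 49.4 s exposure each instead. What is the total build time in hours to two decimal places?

Number of layers: 116 / 0.025 → 4640 (rounded up).
Burn-in layers = 5 × (49.4 + 7.43), so 284.15 s.
Normal layers: 4635 × (9.71 + 7.43) → 79443.9 s.
Sum: 284.15 + 79443.9 = 79728.05 s → 22.15 hours.

22.15 hours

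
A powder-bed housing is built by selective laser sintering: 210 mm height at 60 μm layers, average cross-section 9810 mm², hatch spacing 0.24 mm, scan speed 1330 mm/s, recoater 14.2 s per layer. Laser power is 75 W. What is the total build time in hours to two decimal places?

Layers = ⌈210/0.06⌉ = 3500.
Hatch length per layer = 9810 / 0.24, so 40875 mm.
Per-layer scan time = 40875 / 1330, so 30.7331 s.
Per-layer time = 30.7331 + 14.2 = 44.9331 s.
Build time = 3500 × 44.9331 = 157265.85 s = 43.68 hours.

43.68 hours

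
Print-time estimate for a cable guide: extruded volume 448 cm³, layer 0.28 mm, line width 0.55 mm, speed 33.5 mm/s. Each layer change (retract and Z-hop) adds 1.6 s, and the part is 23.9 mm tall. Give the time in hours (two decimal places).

Bead cross-section = 0.28 × 0.55 = 0.154 mm².
Total extruded path = 448000/0.154 = 2909090.9 mm.
Time extruding = 2909090.9 / 33.5 = 86838.5 s.
Number of layers: 23.9 / 0.28 → 86 (rounded up).
Layer-change overhead: 86 × 1.6 → 137.6 s.
Altogether 86838.5 + 137.6 = 86976.1 s, i.e. 24.16 hours.

24.16 hours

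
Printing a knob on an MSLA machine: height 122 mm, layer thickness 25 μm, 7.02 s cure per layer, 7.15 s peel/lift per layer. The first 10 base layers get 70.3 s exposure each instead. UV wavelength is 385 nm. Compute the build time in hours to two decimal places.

19.38 hours

Layer count = ceil(122 / 0.025) = 4880.
Base layers = 10 × (70.3 + 7.15) = 774.5 s.
Regular layers: 4870 × (7.02 + 7.15) → 69007.9 s.
Sum: 774.5 + 69007.9 = 69782.4 s → 19.38 hours.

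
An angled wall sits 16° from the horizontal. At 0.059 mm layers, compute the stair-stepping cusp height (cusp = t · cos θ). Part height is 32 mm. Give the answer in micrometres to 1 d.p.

Cusp = layer height × cos(16°) = 0.059 × 0.9613 = 0.056717 mm = 56.7 μm.

56.7 μm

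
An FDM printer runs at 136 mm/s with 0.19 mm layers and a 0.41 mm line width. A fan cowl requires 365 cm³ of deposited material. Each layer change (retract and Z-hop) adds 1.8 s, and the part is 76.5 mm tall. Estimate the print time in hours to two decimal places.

9.77 hours

Extrusion cross-section: 0.19 × 0.41 → 0.0779 mm².
Total extruded path = 365000/0.0779 = 4685494.2 mm.
Print-move time = 4685494.2 / 136 = 34452.2 s.
Layer count = ceil(76.5 / 0.19) = 403.
Layer-change overhead = 403 × 1.8 = 725.4 s.
Total = 34452.2 + 725.4 = 35177.6 s = 9.77 hours.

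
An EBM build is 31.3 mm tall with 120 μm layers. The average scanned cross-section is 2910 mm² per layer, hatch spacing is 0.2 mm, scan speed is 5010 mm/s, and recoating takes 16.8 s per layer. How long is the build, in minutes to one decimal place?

Number of layers: 31.3 / 0.12 → 261 (rounded up).
Scan path per layer: 2910 / 0.2 → 14550 mm.
Per-layer scan time = 14550 / 5010, so 2.9042 s.
Time per layer = 2.9042 + 16.8 = 19.7042 s.
261 layers × 19.7042 s/layer = 5142.7962 s, i.e. 85.7 minutes.

85.7 minutes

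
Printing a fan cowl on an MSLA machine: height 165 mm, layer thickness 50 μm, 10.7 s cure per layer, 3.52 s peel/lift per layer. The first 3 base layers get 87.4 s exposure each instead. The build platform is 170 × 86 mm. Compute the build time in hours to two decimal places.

13.10 hours

Layer count = ceil(165 / 0.05) = 3300.
Burn-in layers = 3 × (87.4 + 3.52), so 272.76 s.
Remaining layers = 3297 × (10.7 + 3.52), so 46883.34 s.
Total = 272.76 + 46883.34 = 47156.1 s = 13.10 hours.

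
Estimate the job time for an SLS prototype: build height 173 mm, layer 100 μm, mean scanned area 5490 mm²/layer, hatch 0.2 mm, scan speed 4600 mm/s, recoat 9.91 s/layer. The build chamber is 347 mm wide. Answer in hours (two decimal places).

7.63 hours

Layer count = ceil(173 / 0.1) = 1730.
Scan path per layer = 5490 / 0.2, so 27450 mm.
Scan time per layer = 27450 / 4600, so 5.9674 s.
Time per layer = 5.9674 + 9.91 = 15.8774 s.
Total: 1730 × 15.8774 s = 27467.902 s → 7.63 hours.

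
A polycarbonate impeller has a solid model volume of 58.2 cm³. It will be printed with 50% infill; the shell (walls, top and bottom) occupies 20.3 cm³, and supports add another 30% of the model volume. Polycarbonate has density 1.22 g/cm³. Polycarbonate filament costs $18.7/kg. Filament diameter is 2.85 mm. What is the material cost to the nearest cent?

$1.29

Infill region: 58.2 − 20.3 → 37.9 cm³.
Infill deposited: 0.50 × 37.9 → 18.95 cm³.
Support = 0.30 × 58.2 = 17.46 cm³.
Total printed volume = 20.3 + 18.95 + 17.46, so 56.71 cm³.
Mass = 56.71 × 1.22, so 69.1862 g.
Cost = 69.1862 g / 1000 × $18.7/kg = $1.29.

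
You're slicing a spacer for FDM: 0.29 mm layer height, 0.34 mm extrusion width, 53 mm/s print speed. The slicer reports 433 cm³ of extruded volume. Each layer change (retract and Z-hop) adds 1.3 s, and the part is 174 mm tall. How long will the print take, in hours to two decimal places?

23.23 hours

Bead cross-section: 0.29 × 0.34 → 0.0986 mm².
Toolpath length = 433 cm³ / 0.0986 mm² = 433000 / 0.0986 = 4391480.7 mm.
Extrusion time = 4391480.7 / 53 = 82858.1 s.
Number of layers: 174 / 0.29 → 600 (rounded up).
Non-print overhead = 600 × 1.3 = 780 s.
Altogether 82858.1 + 780 = 83638.1 s, i.e. 23.23 hours.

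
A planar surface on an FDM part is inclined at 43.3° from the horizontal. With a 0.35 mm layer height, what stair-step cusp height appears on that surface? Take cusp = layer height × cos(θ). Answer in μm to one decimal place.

254.7 μm

cos(43.3°) = 0.7278, so cusp = 0.35 × 0.7278 = 0.25473 mm → 254.7 μm.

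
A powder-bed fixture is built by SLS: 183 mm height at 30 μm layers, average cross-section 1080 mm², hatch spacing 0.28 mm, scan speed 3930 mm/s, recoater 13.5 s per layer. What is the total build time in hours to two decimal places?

24.54 hours

Layers = ⌈183/0.03⌉ = 6100.
Per-layer scan distance = 1080 / 0.28, so 3857.1 mm.
Laser time per layer = 3857.1 / 3930, so 0.9815 s.
Per-layer time = 0.9815 + 13.5, so 14.4815 s.
Build time = 6100 × 14.4815 = 88337.15 s = 24.54 hours.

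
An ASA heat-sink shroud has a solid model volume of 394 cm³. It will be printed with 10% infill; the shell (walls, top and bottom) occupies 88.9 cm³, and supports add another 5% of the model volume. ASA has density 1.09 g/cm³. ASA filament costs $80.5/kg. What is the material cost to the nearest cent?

$12.21

Interior volume: 394 − 88.9 → 305.1 cm³.
Infill volume = 0.10 × 305.1, so 30.51 cm³.
Support = 0.05 × 394, so 19.7 cm³.
Total printed volume = 88.9 + 30.51 + 19.7, so 139.11 cm³.
Mass = 139.11 × 1.09 = 151.6299 g.
Cost = 151.6299 g / 1000 × $80.5/kg = $12.21.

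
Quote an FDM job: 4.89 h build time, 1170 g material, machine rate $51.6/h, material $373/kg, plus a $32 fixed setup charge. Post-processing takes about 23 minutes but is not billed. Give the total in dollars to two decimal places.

Time charge = 51.6 × 4.89, so $252.324.
Feedstock cost = 373 × 1170/1000 = $436.41.
Total = 252.324 + 436.41 + 32 = 720.734 ≈ $720.73.

$720.73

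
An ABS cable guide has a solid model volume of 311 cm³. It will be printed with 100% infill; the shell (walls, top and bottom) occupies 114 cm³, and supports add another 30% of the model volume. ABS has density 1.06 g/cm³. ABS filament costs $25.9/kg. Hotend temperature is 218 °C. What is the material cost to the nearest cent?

Volume inside the shell: 311 − 114 → 197 cm³.
Deposited infill = 1.00 × 197, so 197 cm³.
Support: 0.30 × 311 → 93.3 cm³.
Deposited volume: 114 + 197 + 93.3 → 404.3 cm³.
Mass = 404.3 × 1.06, so 428.558 g.
Cost = 428.558 g / 1000 × $25.9/kg = $11.10.

$11.10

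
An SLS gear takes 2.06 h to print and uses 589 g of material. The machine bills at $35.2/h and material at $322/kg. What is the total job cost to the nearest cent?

$262.17

Machine cost = 35.2 × 2.06, so $72.512.
Feedstock cost = 322 × 589/1000 = $189.658.
Total = 72.512 + 189.658 = $262.17.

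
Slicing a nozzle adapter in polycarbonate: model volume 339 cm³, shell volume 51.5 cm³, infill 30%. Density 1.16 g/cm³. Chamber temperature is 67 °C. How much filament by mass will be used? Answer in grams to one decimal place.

Infill region = 339 − 51.5 = 287.5 cm³.
Deposited infill = 0.30 × 287.5, so 86.25 cm³.
Total printed volume = 51.5 + 86.25, so 137.75 cm³.
Mass = 137.75 × 1.16 = 159.79 g.

159.8 g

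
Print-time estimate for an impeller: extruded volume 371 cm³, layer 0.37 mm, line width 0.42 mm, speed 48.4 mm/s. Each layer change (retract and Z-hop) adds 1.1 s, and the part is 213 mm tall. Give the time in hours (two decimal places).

13.88 hours

Line area = 0.37 × 0.42 = 0.1554 mm².
Path length: 371000 mm³ / 0.1554 mm² → 2387387.4 mm.
Print-move time: 2387387.4 / 48.4 → 49326.2 s.
Number of layers: 213 / 0.37 → 576 (rounded up).
Layer-change overhead: 576 × 1.1 → 633.6 s.
Altogether 49326.2 + 633.6 = 49959.8 s, i.e. 13.88 hours.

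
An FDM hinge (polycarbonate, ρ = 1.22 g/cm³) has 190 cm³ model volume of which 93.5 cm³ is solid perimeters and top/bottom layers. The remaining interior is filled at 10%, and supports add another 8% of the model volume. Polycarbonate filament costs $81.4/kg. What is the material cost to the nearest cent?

$11.75

Infill region = 190 − 93.5, so 96.5 cm³.
Infill volume = 0.10 × 96.5, so 9.65 cm³.
Support: 0.08 × 190 → 15.2 cm³.
Total extruded = 93.5 + 9.65 + 15.2 = 118.35 cm³.
Mass: 118.35 × 1.22 → 144.387 g.
Cost = 144.387 g / 1000 × $81.4/kg = $11.75.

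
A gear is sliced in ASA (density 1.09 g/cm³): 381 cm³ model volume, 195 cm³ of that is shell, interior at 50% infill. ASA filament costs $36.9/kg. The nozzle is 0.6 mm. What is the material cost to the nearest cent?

Interior volume: 381 − 195 → 186 cm³.
Deposited infill = 0.50 × 186, so 93 cm³.
Total printed volume = 195 + 93 = 288 cm³.
Mass = 288 × 1.09, so 313.92 g.
Cost = 313.92 g / 1000 × $36.9/kg = $11.58.

$11.58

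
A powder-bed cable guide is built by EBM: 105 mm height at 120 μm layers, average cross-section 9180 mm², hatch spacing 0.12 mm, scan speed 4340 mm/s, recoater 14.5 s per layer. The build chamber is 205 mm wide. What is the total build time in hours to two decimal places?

Number of layers: 105 / 0.12 → 875 (rounded up).
Scan path per layer = 9180 / 0.12, so 76500 mm.
Beam time per layer = 76500 / 4340, so 17.6267 s.
Time per layer: 17.6267 + 14.5 → 32.1267 s.
Build time = 875 × 32.1267 = 28110.8625 s = 7.81 hours.

7.81 hours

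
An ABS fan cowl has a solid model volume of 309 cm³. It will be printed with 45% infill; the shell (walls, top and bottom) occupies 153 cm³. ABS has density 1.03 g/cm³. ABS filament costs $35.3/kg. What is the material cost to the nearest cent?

Infill region = 309 − 153, so 156 cm³.
Deposited infill = 0.45 × 156 = 70.2 cm³.
Total extruded = 153 + 70.2, so 223.2 cm³.
Mass = 223.2 × 1.03, so 229.896 g.
Cost = 229.896 g / 1000 × $35.3/kg = $8.12.

$8.12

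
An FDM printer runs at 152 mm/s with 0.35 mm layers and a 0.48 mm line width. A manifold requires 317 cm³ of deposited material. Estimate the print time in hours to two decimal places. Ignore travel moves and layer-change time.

3.45 hours

Line area = 0.35 × 0.48, so 0.168 mm².
Toolpath length = 317 cm³ / 0.168 mm² = 317000 / 0.168 = 1886904.8 mm.
Extrusion time: 1886904.8 / 152 → 12413.8 s.
12413.8 s = 3.45 hours.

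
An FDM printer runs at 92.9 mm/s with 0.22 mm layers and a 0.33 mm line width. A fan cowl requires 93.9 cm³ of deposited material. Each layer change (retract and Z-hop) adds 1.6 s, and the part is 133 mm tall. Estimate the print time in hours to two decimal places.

Bead cross-section = 0.22 × 0.33, so 0.0726 mm².
Total extruded path = 93900/0.0726 = 1293388.4 mm.
Print-move time = 1293388.4 / 92.9, so 13922.4 s.
Layers = ⌈133/0.22⌉ = 605.
Z-hop total: 605 × 1.6 → 968 s.
Total = 13922.4 + 968 = 14890.4 s = 4.14 hours.

4.14 hours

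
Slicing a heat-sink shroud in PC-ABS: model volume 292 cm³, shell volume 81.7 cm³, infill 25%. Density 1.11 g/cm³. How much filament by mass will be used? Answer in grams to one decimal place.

Volume inside the shell = 292 − 81.7 = 210.3 cm³.
Deposited infill = 0.25 × 210.3, so 52.575 cm³.
Total extruded: 81.7 + 52.575 → 134.275 cm³.
Mass = 134.275 × 1.11, so 149.04525 g.

149.0 g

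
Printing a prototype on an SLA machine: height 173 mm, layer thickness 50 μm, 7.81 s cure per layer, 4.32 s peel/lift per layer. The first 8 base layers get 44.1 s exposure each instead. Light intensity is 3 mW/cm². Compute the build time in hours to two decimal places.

Layers = ⌈173/0.05⌉ = 3460.
Bottom layers: 8 × (44.1 + 4.32) → 387.36 s.
Normal layers = 3452 × (7.81 + 4.32), so 41872.76 s.
Total = 387.36 + 41872.76 = 42260.12 s = 11.74 hours.

11.74 hours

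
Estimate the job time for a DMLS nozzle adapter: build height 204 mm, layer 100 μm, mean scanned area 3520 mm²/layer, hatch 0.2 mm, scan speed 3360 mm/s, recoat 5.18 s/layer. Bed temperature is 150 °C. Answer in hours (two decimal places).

5.90 hours

Number of layers: 204 / 0.1 → 2040 (rounded up).
Hatch length per layer = 3520 / 0.2 = 17600 mm.
Per-layer scan time = 17600 / 3360 = 5.2381 s.
Time per layer = 5.2381 + 5.18, so 10.4181 s.
Total: 2040 × 10.4181 s = 21252.924 s → 5.90 hours.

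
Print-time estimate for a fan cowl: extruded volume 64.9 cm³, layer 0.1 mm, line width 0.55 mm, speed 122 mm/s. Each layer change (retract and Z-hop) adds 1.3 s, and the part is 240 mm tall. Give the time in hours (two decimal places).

Extrusion cross-section: 0.1 × 0.55 → 0.055 mm².
Total extruded path = 64900/0.055 = 1180000 mm.
Extrusion time: 1180000 / 122 → 9672.1 s.
Number of layers: 240 / 0.1 → 2400 (rounded up).
Non-print overhead = 2400 × 1.3 = 3120 s.
Total = 9672.1 + 3120 = 12792.1 s = 3.55 hours.

3.55 hours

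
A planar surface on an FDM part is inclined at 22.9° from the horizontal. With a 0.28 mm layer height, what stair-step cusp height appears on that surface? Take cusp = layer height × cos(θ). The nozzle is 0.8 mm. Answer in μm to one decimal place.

cos(22.9°) = 0.9212, so cusp = 0.28 × 0.9212 = 0.257936 mm → 257.9 μm.

257.9 μm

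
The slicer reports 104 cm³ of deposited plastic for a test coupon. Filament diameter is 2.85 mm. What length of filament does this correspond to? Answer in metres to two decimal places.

16.30 m

Filament cross-section = π × (2.85/2)² = 6.3794 mm².
Length = 104 cm³ / 6.3794 mm² = 104000 / 6.3794 = 16302.47 mm = 16.30 m.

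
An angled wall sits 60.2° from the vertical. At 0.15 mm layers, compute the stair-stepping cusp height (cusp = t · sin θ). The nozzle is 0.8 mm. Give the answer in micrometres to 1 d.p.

130.2 μm

h_c = t·sin θ = 0.15 × 0.8678 = 0.13017 mm (130.2 μm).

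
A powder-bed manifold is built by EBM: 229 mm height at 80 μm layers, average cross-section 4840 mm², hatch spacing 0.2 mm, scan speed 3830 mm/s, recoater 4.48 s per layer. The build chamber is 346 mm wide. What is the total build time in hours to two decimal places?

8.59 hours

Number of layers: 229 / 0.08 → 2863 (rounded up).
Hatch length per layer: 4840 / 0.2 → 24200 mm.
Per-layer scan time: 24200 / 3830 → 6.3185 s.
Time per layer = 6.3185 + 4.48, so 10.7985 s.
Build time = 2863 × 10.7985 = 30916.1055 s = 8.59 hours.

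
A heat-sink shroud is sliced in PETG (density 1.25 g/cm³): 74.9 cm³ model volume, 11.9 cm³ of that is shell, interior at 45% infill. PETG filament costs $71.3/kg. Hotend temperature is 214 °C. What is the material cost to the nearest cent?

$3.59

Interior volume: 74.9 − 11.9 → 63 cm³.
Infill volume: 0.45 × 63 → 28.35 cm³.
Deposited volume: 11.9 + 28.35 → 40.25 cm³.
Mass = 40.25 × 1.25, so 50.3125 g.
At $71.3/kg: 50.3125/1000 × 71.3 = $3.59.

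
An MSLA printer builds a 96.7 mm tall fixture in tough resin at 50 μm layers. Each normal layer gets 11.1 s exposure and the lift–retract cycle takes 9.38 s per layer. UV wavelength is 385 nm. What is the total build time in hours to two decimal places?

11.00 hours

Number of layers: 96.7 / 0.05 → 1934 (rounded up).
Per-layer time = 11.1 + 9.38, so 20.48 s.
Build time: 1934 × 20.48 s = 39608.32 s, i.e. 11.00 hours.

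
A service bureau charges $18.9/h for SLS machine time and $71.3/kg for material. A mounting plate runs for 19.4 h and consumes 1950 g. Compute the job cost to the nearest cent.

Machine cost = 18.9 × 19.4 = $366.66.
Feedstock cost = 71.3 × 1950/1000, so $139.035.
Job cost: 366.66 + 139.035 = 505.695 ≈ $505.70.

$505.70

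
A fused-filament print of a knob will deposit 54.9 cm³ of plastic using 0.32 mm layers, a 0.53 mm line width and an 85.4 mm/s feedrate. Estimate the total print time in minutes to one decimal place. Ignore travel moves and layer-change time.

Bead cross-section = 0.32 × 0.53, so 0.1696 mm².
Path length: 54900 mm³ / 0.1696 mm² → 323702.8 mm.
Print-move time = 323702.8 / 85.4, so 3790.4 s.
3790.4 s = 63.2 minutes.

63.2 minutes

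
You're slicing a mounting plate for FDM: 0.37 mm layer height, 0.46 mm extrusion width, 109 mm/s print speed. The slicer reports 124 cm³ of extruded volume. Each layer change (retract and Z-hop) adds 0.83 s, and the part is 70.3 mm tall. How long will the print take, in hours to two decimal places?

Line area = 0.37 × 0.46, so 0.1702 mm².
Total extruded path = 124000/0.1702 = 728554.6 mm.
Extrusion time = 728554.6 / 109 = 6684 s.
Layer count = ceil(70.3 / 0.37) = 190.
Z-hop total = 190 × 0.83 = 157.7 s.
Altogether 6684 + 157.7 = 6841.7 s, i.e. 1.90 hours.

1.90 hours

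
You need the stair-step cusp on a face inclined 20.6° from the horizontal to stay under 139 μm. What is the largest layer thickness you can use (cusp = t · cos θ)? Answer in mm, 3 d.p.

0.148 mm

Layer height = cusp / cos(20.6°) = 0.139 / 0.9361 = 0.148 mm.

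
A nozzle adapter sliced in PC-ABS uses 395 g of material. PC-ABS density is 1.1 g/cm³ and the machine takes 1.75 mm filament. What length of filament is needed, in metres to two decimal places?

149.29 m

Extruded volume: 395/1.1 = 359.0909 cm³ (359090.9 mm³).
A = π r² = π × 0.875² = 2.4053 mm².
Length = 359090.9 / 2.4053 = 149291.52 mm = 149.29 m.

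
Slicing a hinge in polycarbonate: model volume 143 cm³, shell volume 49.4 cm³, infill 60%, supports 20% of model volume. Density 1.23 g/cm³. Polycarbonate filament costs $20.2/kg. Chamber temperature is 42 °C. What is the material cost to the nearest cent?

$3.33

Infill region = 143 − 49.4, so 93.6 cm³.
Infill volume = 0.60 × 93.6, so 56.16 cm³.
Support = 0.20 × 143 = 28.6 cm³.
Total extruded: 49.4 + 56.16 + 28.6 → 134.16 cm³.
Mass = 134.16 × 1.23 = 165.0168 g.
At $20.2/kg: 165.0168/1000 × 20.2 = $3.33.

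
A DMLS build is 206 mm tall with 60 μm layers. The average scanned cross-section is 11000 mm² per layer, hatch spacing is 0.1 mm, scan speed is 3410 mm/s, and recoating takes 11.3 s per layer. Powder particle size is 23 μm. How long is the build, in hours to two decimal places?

41.55 hours

Number of layers: 206 / 0.06 → 3434 (rounded up).
Hatch length per layer: 11000 / 0.1 → 110000 mm.
Scan time per layer = 110000 / 3410 = 32.2581 s.
Per-layer time: 32.2581 + 11.3 → 43.5581 s.
Total: 3434 × 43.5581 s = 149578.5154 s → 41.55 hours.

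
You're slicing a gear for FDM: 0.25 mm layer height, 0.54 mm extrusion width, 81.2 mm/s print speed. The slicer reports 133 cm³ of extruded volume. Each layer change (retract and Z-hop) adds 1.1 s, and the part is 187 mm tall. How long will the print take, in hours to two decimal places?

3.60 hours

Line area: 0.25 × 0.54 → 0.135 mm².
Toolpath length = 133 cm³ / 0.135 mm² = 133000 / 0.135 = 985185.2 mm.
Extrusion time: 985185.2 / 81.2 → 12132.8 s.
Number of layers: 187 / 0.25 → 748 (rounded up).
Layer-change overhead = 748 × 1.1, so 822.8 s.
Total = 12132.8 + 822.8 = 12955.6 s = 3.60 hours.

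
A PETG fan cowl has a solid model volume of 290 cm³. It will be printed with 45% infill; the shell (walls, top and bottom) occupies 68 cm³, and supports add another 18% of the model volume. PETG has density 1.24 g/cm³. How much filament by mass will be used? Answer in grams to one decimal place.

272.9 g

Volume inside the shell = 290 − 68, so 222 cm³.
Infill volume: 0.45 × 222 → 99.9 cm³.
Support = 0.18 × 290, so 52.2 cm³.
Total printed volume: 68 + 99.9 + 52.2 → 220.1 cm³.
Mass = 220.1 × 1.24, so 272.924 g.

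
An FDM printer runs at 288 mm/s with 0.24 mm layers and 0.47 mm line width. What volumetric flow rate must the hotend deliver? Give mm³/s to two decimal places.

A = 0.24 × 0.47 = 0.1128 mm².
Volumetric flow = 288 × 0.1128 = 32.49 mm³/s.

32.49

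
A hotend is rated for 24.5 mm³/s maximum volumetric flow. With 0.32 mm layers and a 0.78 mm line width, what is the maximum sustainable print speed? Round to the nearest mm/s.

98 mm/s

A = 0.32 × 0.78 = 0.2496 mm².
Max speed = 24.5 / 0.2496 = 98.16 ≈ 98 mm/s.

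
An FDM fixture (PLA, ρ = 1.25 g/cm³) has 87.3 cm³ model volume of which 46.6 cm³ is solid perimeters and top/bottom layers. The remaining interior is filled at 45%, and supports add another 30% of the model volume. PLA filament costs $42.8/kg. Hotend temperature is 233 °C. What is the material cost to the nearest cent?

Interior volume = 87.3 − 46.6, so 40.7 cm³.
Infill volume: 0.45 × 40.7 → 18.315 cm³.
Support = 0.30 × 87.3, so 26.19 cm³.
Deposited volume: 46.6 + 18.315 + 26.19 → 91.105 cm³.
Mass = 91.105 × 1.25, so 113.88125 g.
Cost = 113.88125 g / 1000 × $42.8/kg = $4.87.

$4.87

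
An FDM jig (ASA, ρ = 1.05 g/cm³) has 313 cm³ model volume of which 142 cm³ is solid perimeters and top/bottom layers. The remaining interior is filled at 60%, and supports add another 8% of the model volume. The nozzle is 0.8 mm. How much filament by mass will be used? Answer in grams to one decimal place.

283.1 g

Interior volume: 313 − 142 → 171 cm³.
Deposited infill: 0.60 × 171 → 102.6 cm³.
Support: 0.08 × 313 → 25.04 cm³.
Total printed volume = 142 + 102.6 + 25.04, so 269.64 cm³.
Mass = 269.64 × 1.05 = 283.122 g.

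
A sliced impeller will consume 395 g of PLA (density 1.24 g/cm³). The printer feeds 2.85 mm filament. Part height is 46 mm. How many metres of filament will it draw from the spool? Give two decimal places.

49.93 m

Extruded volume: 395/1.24 = 318.5484 cm³ (318548.4 mm³).
A = π r² = π × 1.425² = 6.3794 mm².
L = V/A = 318548.4/6.3794 = 49933.91 mm → 49.93 m.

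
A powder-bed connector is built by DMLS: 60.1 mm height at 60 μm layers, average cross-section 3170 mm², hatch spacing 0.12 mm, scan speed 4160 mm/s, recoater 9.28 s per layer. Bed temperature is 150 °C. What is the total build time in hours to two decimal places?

Layers = ⌈60.1/0.06⌉ = 1002.
Scan path per layer: 3170 / 0.12 → 26416.7 mm.
Laser time per layer = 26416.7 / 4160, so 6.3502 s.
Time per layer: 6.3502 + 9.28 → 15.6302 s.
Total: 1002 × 15.6302 s = 15661.4604 s → 4.35 hours.

4.35 hours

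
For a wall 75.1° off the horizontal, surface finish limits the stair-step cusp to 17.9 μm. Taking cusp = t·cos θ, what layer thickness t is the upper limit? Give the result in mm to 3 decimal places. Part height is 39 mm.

0.070 mm

t = h_c / cos θ = 0.0179 / 0.2571 = 0.070 mm.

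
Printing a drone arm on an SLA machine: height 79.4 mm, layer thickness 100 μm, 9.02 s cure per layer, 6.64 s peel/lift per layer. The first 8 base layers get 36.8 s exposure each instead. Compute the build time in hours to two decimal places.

Number of layers: 79.4 / 0.1 → 794 (rounded up).
Base layers = 8 × (36.8 + 6.64), so 347.52 s.
Regular layers = 786 × (9.02 + 6.64), so 12308.76 s.
Sum: 347.52 + 12308.76 = 12656.28 s → 3.52 hours.

3.52 hours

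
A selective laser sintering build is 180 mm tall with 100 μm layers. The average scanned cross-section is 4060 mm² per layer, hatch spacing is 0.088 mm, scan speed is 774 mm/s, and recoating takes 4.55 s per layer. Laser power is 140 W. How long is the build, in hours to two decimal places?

32.08 hours

Layers = ⌈180/0.1⌉ = 1800.
Scan path per layer = 4060 / 0.088 = 46136.4 mm.
Per-layer scan time = 46136.4 / 774, so 59.6078 s.
Time per layer = 59.6078 + 4.55 = 64.1578 s.
Build time = 1800 × 64.1578 = 115484.04 s = 32.08 hours.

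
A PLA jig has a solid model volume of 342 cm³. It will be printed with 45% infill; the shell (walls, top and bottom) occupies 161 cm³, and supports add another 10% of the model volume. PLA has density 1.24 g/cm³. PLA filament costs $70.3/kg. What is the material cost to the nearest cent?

Volume inside the shell = 342 − 161 = 181 cm³.
Infill volume = 0.45 × 181 = 81.45 cm³.
Support = 0.10 × 342 = 34.2 cm³.
Total printed volume = 161 + 81.45 + 34.2 = 276.65 cm³.
Mass = 276.65 × 1.24 = 343.046 g.
At $70.3/kg: 343.046/1000 × 70.3 = $24.12.

$24.12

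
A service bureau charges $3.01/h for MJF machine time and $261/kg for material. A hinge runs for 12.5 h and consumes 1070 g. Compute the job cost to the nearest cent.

$316.90

Machine-time cost = 3.01 × 12.5 = $37.625.
Material charge: 261 × 1070/1000 → $279.27.
Job cost: 37.625 + 279.27 = 316.895 ≈ $316.90.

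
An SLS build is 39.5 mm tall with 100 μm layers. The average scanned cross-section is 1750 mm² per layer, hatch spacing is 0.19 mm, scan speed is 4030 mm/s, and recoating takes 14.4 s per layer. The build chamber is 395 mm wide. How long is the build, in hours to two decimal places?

1.83 hours

Layer count = ceil(39.5 / 0.1) = 395.
Per-layer scan distance: 1750 / 0.19 → 9210.5 mm.
Per-layer scan time = 9210.5 / 4030, so 2.2855 s.
Layer cycle = 2.2855 + 14.4 = 16.6855 s.
Total: 395 × 16.6855 s = 6590.7725 s → 1.83 hours.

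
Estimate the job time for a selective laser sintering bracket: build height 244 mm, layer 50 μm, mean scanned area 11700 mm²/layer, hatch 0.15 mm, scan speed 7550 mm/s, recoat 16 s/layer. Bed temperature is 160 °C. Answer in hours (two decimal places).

Number of layers: 244 / 0.05 → 4880 (rounded up).
Hatch length per layer = 11700 / 0.15, so 78000 mm.
Laser time per layer = 78000 / 7550 = 10.3311 s.
Layer cycle = 10.3311 + 16 = 26.3311 s.
Total: 4880 × 26.3311 s = 128495.768 s → 35.69 hours.

35.69 hours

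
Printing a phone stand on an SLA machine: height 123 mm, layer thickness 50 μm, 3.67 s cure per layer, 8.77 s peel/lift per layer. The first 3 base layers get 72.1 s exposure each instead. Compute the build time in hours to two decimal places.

8.56 hours

Number of layers: 123 / 0.05 → 2460 (rounded up).
Base layers = 3 × (72.1 + 8.77), so 242.61 s.
Regular layers = 2457 × (3.67 + 8.77) = 30565.08 s.
Total = 242.61 + 30565.08 = 30807.69 s = 8.56 hours.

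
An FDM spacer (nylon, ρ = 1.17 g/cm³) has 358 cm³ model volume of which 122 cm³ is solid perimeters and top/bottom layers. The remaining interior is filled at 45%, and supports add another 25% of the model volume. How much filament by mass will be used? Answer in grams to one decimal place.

Volume inside the shell = 358 − 122 = 236 cm³.
Infill deposited = 0.45 × 236, so 106.2 cm³.
Support: 0.25 × 358 → 89.5 cm³.
Total extruded = 122 + 106.2 + 89.5 = 317.7 cm³.
Mass = 317.7 × 1.17 = 371.709 g.

371.7 g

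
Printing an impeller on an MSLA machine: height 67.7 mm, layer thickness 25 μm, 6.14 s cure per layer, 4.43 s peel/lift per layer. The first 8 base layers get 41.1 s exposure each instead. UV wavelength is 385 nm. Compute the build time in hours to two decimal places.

8.03 hours

Number of layers: 67.7 / 0.025 → 2708 (rounded up).
Base layers: 8 × (41.1 + 4.43) → 364.24 s.
Remaining layers = 2700 × (6.14 + 4.43), so 28539 s.
Sum: 364.24 + 28539 = 28903.24 s → 8.03 hours.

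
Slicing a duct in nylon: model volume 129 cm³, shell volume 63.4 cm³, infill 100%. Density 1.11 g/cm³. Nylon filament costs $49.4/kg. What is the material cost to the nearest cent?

$7.07

Interior volume: 129 − 63.4 → 65.6 cm³.
Deposited infill = 1.00 × 65.6 = 65.6 cm³.
Total printed volume = 63.4 + 65.6, so 129 cm³.
Mass = 129 × 1.11, so 143.19 g.
At $49.4/kg: 143.19/1000 × 49.4 = $7.07.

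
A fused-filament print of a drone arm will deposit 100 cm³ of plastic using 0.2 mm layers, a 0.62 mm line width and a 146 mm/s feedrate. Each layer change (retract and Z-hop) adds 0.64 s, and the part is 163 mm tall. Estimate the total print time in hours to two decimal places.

Bead cross-section: 0.2 × 0.62 → 0.124 mm².
Path length: 100000 mm³ / 0.124 mm² → 806451.6 mm.
Time extruding = 806451.6 / 146 = 5523.6 s.
Number of layers: 163 / 0.2 → 815 (rounded up).
Layer-change overhead: 815 × 0.64 → 521.6 s.
Altogether 5523.6 + 521.6 = 6045.2 s, i.e. 1.68 hours.

1.68 hours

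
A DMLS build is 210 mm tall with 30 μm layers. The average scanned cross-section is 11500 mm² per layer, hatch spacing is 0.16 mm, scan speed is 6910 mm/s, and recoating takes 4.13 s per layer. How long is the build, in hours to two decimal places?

28.26 hours

Number of layers: 210 / 0.03 → 7000 (rounded up).
Per-layer scan distance: 11500 / 0.16 → 71875 mm.
Scan time per layer = 71875 / 6910, so 10.4016 s.
Per-layer time = 10.4016 + 4.13 = 14.5316 s.
7000 layers × 14.5316 s/layer = 101721.2 s, i.e. 28.26 hours.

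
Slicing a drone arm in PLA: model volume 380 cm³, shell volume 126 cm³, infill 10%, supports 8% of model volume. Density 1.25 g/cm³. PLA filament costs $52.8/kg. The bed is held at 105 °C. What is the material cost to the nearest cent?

$12.00

Volume inside the shell = 380 − 126, so 254 cm³.
Deposited infill = 0.10 × 254 = 25.4 cm³.
Support: 0.08 × 380 → 30.4 cm³.
Total printed volume: 126 + 25.4 + 30.4 → 181.8 cm³.
Mass = 181.8 × 1.25 = 227.25 g.
At $52.8/kg: 227.25/1000 × 52.8 = $12.00.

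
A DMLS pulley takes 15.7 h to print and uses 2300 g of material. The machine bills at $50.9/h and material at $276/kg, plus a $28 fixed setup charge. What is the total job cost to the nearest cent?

Time charge: 50.9 × 15.7 → $799.13.
Feedstock cost: 276 × 2300/1000 → $634.80.
Adding setup: 799.13 + 634.80 + 28 → $1461.93.

$1461.93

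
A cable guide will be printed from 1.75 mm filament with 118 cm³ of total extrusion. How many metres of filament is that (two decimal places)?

A = π r² = π × 0.875² = 2.4053 mm².
Length = 118 cm³ / 2.4053 mm² = 118000 / 2.4053 = 49058.33 mm = 49.06 m.

49.06 m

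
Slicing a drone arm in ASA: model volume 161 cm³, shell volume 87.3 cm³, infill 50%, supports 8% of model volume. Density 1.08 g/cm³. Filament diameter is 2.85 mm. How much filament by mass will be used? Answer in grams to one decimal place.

Volume inside the shell = 161 − 87.3, so 73.7 cm³.
Infill volume = 0.50 × 73.7 = 36.85 cm³.
Support = 0.08 × 161, so 12.88 cm³.
Total extruded = 87.3 + 36.85 + 12.88, so 137.03 cm³.
Mass = 137.03 × 1.08, so 147.9924 g.

148.0 g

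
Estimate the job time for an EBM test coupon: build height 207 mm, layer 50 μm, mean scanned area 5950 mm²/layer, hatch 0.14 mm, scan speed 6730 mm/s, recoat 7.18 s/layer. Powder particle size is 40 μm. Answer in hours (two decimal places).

Number of layers: 207 / 0.05 → 4140 (rounded up).
Per-layer scan distance = 5950 / 0.14, so 42500 mm.
Scan time per layer = 42500 / 6730 = 6.315 s.
Per-layer time = 6.315 + 7.18, so 13.495 s.
4140 layers × 13.495 s/layer = 55869.3 s, i.e. 15.52 hours.

15.52 hours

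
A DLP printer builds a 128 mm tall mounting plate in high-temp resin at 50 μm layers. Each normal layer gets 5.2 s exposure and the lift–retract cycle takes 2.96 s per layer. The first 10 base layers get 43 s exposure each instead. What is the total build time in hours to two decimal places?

Layer count = ceil(128 / 0.05) = 2560.
Base layers = 10 × (43 + 2.96), so 459.6 s.
Remaining layers = 2550 × (5.2 + 2.96) = 20808 s.
Sum: 459.6 + 20808 = 21267.6 s → 5.91 hours.

5.91 hours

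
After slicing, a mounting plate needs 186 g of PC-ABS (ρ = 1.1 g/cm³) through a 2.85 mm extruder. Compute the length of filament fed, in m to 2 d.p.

26.51 m

Extruded volume: 186/1.1 = 169.0909 cm³ (169090.9 mm³).
A = π r² = π × 1.425² = 6.3794 mm².
Length = 169090.9 / 6.3794 = 26505.77 mm = 26.51 m.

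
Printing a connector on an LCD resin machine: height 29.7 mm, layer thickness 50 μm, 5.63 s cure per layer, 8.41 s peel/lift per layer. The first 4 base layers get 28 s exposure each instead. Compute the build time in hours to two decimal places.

2.34 hours

Number of layers: 29.7 / 0.05 → 594 (rounded up).
Burn-in layers = 4 × (28 + 8.41) = 145.64 s.
Remaining layers = 590 × (5.63 + 8.41), so 8283.6 s.
Total = 145.64 + 8283.6 = 8429.24 s = 2.34 hours.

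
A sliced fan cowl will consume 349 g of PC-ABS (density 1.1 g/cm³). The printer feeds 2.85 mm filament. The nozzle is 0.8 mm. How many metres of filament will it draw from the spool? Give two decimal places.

49.73 m

Volume = 349 g / 1.1 g·cm⁻³ = 317.2727 cm³ = 317272.7 mm³.
Filament cross-section = π × (2.85/2)² = 6.3794 mm².
Length = 317272.7 / 6.3794 = 49733.94 mm = 49.73 m.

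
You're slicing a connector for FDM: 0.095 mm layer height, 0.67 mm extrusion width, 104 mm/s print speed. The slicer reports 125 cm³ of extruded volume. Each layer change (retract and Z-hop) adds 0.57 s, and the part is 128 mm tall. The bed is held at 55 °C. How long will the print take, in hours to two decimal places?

5.46 hours

Extrusion cross-section = 0.095 × 0.67, so 0.06365 mm².
Toolpath length = 125 cm³ / 0.06365 mm² = 125000 / 0.06365 = 1963864.9 mm.
Extrusion time: 1963864.9 / 104 → 18883.3 s.
Layer count = ceil(128 / 0.095) = 1348.
Z-hop total: 1348 × 0.57 → 768.36 s.
Total = 18883.3 + 768.36 = 19651.66 s = 5.46 hours.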